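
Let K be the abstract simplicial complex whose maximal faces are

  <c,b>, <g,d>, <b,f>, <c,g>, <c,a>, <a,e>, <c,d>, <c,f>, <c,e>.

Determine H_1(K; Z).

H_1 = Z^3.

K has 7 vertices, 9 edges.
rank ∂_1 = 6, rank ∂_2 = 0 ⇒ b_1 = 9 − 6 − 0 = 3. So H_1 ≅ Z^3.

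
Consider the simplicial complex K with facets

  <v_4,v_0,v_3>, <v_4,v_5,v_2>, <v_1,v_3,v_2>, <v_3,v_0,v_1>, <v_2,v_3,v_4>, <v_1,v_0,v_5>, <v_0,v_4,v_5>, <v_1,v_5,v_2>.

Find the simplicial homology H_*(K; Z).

We work with the vertex ordering v_0 < v_1 < v_2 < v_3 < v_4 < v_5. The simplices of K, each written with vertices in increasing order, are:

  0-simplices (6): [v_0], [v_1], [v_2], [v_3], [v_4], [v_5]
  1-simplices (12): [v_0,v_1], [v_0,v_3], [v_0,v_4], [v_0,v_5], [v_1,v_2], [v_1,v_3], [v_1,v_5], [v_2,v_3], [v_2,v_4], [v_2,v_5], [v_3,v_4], [v_4,v_5]
  2-simplices (8): [v_0,v_1,v_3], [v_0,v_1,v_5], [v_0,v_3,v_4], [v_0,v_4,v_5], [v_1,v_2,v_3], [v_1,v_2,v_5], [v_2,v_3,v_4], [v_2,v_4,v_5]

giving chain groups C_0 ≅ Z^6, C_1 ≅ Z^12, C_2 ≅ Z^8.

Boundary ∂_1: C_1 → C_0 maps an edge to its endpoints' difference, ∂[p,q] = q − p.
This gives a 6×12 integer matrix of rank 5; reducing to Smith normal form yields diagonal entries (1,1,1,1,1).

Boundary ∂_2: C_2 → C_1 acts by ∂[p,q,r] = [q,r] − [p,r] + [p,q]. For instance
  ∂[v_1,v_2,v_5] = [v_2,v_5] − [v_1,v_5] + [v_1,v_2],
  ∂[v_0,v_1,v_3] = [v_1,v_3] − [v_0,v_3] + [v_0,v_1].
This gives a 12×8 integer matrix of rank 7; reducing to Smith normal form yields diagonal entries (1,1,1,1,1,1,1).

Now H_k = ker ∂_k / im ∂_{k+1}, so:

  H_0: rank C_0 − rank ∂_1 = 6 − 5 = 1, and the invariant factors of ∂_1 are all 1, so H_0 = Z.
  H_1: rank ker ∂_1 − rank ∂_2 = (12 − 5) − 7 = 0, and the invariant factors of ∂_2 are all 1, so H_1 = 0.
  H_2: rank ker ∂_2 − rank ∂_3 = (8 − 7) − 0 = 1, and there is no ∂_3, so H_2 = Z.

As a check, the Euler characteristic is 6 − 12 + 8 = 2, which agrees with 1 − 0 + 1 = 2.

H_0 ≅ Z,  H_1 = 0,  H_2 ≅ Z.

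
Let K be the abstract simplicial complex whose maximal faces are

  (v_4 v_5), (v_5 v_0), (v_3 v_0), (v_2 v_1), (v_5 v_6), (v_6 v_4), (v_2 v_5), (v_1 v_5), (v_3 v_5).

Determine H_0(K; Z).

Fix the vertex order v_0 < v_1 < v_2 < v_3 < v_4 < v_5 < v_6 and write every simplex with vertices in increasing order. Then dim K = 1 and the simplices of K are:

  0-simplices (7): [v_0], [v_1], [v_2], [v_3], [v_4], [v_5], [v_6]
  1-simplices (9): [v_0,v_3], [v_0,v_5], [v_1,v_2], [v_1,v_5], [v_2,v_5], [v_3,v_5], [v_4,v_5], [v_4,v_6], [v_5,v_6]

Hence C_0 ≅ Z^7, C_1 ≅ Z^9.

Boundary ∂_1: C_1 → C_0 maps an edge to its endpoints' difference, ∂[p,q] = q − p.
As a 7×9 matrix over Z this has rank 6, with invariant factors (1,1,1,1,1,1).

From H_k ≅ ker(∂_k) / im(∂_{k+1}) we obtain:

  H_0: rank C_0 − rank ∂_1 = 7 − 6 = 1, and the invariant factors of ∂_1 are all 1, so H_0 = Z.

H_0 ≅ Z.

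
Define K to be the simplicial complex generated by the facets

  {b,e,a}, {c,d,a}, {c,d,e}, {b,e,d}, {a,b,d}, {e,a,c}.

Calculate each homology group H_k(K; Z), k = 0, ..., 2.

H_0 ≅ Z,  H_1 = 0,  H_2 ≅ Z.

Take the total order a < b < c < d < e on the vertex set. Then K (dimension 2) consists of the simplices:

  0-simplices (5): a, b, c, d, e
  1-simplices (9): ab, ac, ad, ae, bd, be, cd, ce, de
  2-simplices (6): abd, abe, acd, ace, bde, cde

giving chain groups C_0 ≅ Z^5, C_1 ≅ Z^9, C_2 ≅ Z^6.

Boundary ∂_1: C_1 → C_0 is given by ∂[p,q] = [q] − [p]. For instance
  ∂bd = d − b.
The resulting 5×9 matrix has rank 4, and its Smith normal form has invariant factors (1,1,1,1).

∂_2: C_2 → C_1 maps a triangle to the signed sum of its edges. For instance
  ∂abe = be − ae + ab,
  ∂acd = cd − ad + ac.
As a 9×6 matrix over Z this has rank 5, with invariant factors (1,1,1,1,1).

Now H_k = ker ∂_k / im ∂_{k+1}, so:

  H_0: rank C_0 − rank ∂_1 = 5 − 4 = 1, and the invariant factors of ∂_1 are all 1, so H_0 = Z.
  H_1: rank ker ∂_1 − rank ∂_2 = (9 − 4) − 5 = 0, and the invariant factors of ∂_2 are all 1, so H_1 = 0.
  H_2: rank ker ∂_2 − rank ∂_3 = (6 − 5) − 0 = 1, and there is no ∂_3, so H_2 = Z.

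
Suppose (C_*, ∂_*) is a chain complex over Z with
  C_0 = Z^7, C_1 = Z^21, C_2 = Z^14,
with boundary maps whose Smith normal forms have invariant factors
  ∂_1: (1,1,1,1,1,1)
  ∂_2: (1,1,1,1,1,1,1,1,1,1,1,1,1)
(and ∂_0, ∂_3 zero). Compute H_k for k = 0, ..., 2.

H_0: b_0 = 7 − 0 − 6 = 1; torsion from ∂_1 factors > 1: none. So H_0 ≅ Z.
H_1: b_1 = 21 − 6 − 13 = 2; torsion from ∂_2 factors > 1: none. So H_1 ≅ Z^2.
H_2: b_2 = 14 − 13 − 0 = 1; torsion from ∂_3 factors > 1: none. So H_2 ≅ Z.

H_0 ≅ Z,  H_1 ≅ Z^2,  H_2 ≅ Z.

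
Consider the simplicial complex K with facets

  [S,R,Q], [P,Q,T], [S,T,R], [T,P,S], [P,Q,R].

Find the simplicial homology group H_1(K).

We work with the vertex ordering P < Q < R < S < T. The simplices of K, each written with vertices in increasing order, are:

  0-simplices (5): P, Q, R, S, T
  1-simplices (10): PQ, PR, PS, PT, QR, QS, QT, RS, RT, ST
  2-simplices (5): PQR, PQT, PST, QRS, RST

so the chain groups are C_0 ≅ Z^5, C_1 ≅ Z^10, C_2 ≅ Z^5.

The boundary map ∂_1: C_1 → C_0 is given by ∂[p,q] = [q] − [p]. For instance
  ∂RT = T − R.
The resulting 5×10 matrix has rank 4, and its Smith normal form has invariant factors (1,1,1,1).

Boundary ∂_2: C_2 → C_1 sends each 2-simplex [p,q,r] to [q,r] − [p,r] + [p,q]. For instance
  ∂QRS = RS − QS + QR,
  ∂PQT = QT − PT + PQ.
This gives a 10×5 integer matrix of rank 5; reducing to Smith normal form yields diagonal entries (1,1,1,1,1).

Computing H_k = (kernel of ∂_k) / (image of ∂_{k+1}):

  H_1: rank ker ∂_1 − rank ∂_2 = (10 − 4) − 5 = 1, and the invariant factors of ∂_2 are all 1, so H_1 ≅ Z.

H_1 = Z.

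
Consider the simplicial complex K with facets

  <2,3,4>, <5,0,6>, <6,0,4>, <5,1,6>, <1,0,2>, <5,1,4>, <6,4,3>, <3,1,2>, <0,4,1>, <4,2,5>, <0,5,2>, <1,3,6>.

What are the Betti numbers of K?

Fix the vertex order 0 < 1 < 2 < 3 < 4 < 5 < 6 and write every simplex with vertices in increasing order. Then dim K = 2 and the simplices of K are:

  0-simplices (7): [0], [1], [2], [3], [4], [5], [6]
  1-simplices (18): [0,1], [0,2], [0,4], [0,5], [0,6], [1,2], [1,3], [1,4], [1,5], [1,6], [2,3], [2,4], [2,5], [3,4], [3,6], [4,5], [4,6], [5,6]
  2-simplices (12): [0,1,2], [0,1,4], [0,2,5], [0,4,6], [0,5,6], [1,2,3], [1,3,6], [1,4,5], [1,5,6], [2,3,4], [2,4,5], [3,4,6]

giving chain groups C_0 ≅ Z^7, C_1 ≅ Z^18, C_2 ≅ Z^12.

The boundary map ∂_1: C_1 → C_0 is given by ∂[p,q] = [q] − [p].
The resulting 7×18 matrix has rank 6, and its Smith normal form has invariant factors (1,1,1,1,1,1).

The boundary map ∂_2: C_2 → C_1 sends each 2-simplex [p,q,r] to [q,r] − [p,r] + [p,q]. For instance
  ∂[0,5,6] = [5,6] − [0,6] + [0,5],
  ∂[0,4,6] = [4,6] − [0,6] + [0,4].
This gives a 18×12 integer matrix of rank 12; reducing to Smith normal form yields diagonal entries (1,1,1,1,1,1,1,1,1,1,1,2).

Reading off H_k = ker ∂_k / im ∂_{k+1}:

  H_0: rank C_0 − rank ∂_1 = 7 − 6 = 1, and the invariant factors of ∂_1 are all 1, so H_0 ≅ Z.
  H_1: rank ker ∂_1 − rank ∂_2 = (18 − 6) − 12 = 0, and ∂_2 has invariant factor 2 > 1, so H_1 ≅ Z/2.
  H_2: rank ker ∂_2 − rank ∂_3 = (12 − 12) − 0 = 0, and there is no ∂_3, so H_2 ≅ 0.

As a check, the Euler characteristic is 7 − 18 + 12 = 1, which agrees with 1 − 0 + 0 = 1.

Hence the Betti numbers are b_0 = 1, b_1 = 0, b_2 = 0.

b_0 = 1, b_1 = 0, b_2 = 0.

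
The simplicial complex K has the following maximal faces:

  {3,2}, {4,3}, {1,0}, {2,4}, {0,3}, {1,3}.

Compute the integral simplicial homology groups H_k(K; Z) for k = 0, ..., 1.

Take the total order 0 < 1 < 2 < 3 < 4 on the vertex set. Then K (dimension 1) consists of the simplices:

  0-simplices (5): [0], [1], [2], [3], [4]
  1-simplices (6): [0,1], [0,3], [1,3], [2,3], [2,4], [3,4]

giving chain groups C_0 ≅ Z^5, C_1 ≅ Z^6.

The boundary map ∂_1: C_1 → C_0 maps an edge to its endpoints' difference, ∂[p,q] = q − p. For instance
  ∂[0,1] = [1] − [0].
As a 5×6 matrix over Z this has rank 4, with invariant factors (1,1,1,1).

Computing H_k = (kernel of ∂_k) / (image of ∂_{k+1}):

  H_0: rank C_0 − rank ∂_1 = 5 − 4 = 1, and the invariant factors of ∂_1 are all 1, so H_0 = Z.
  H_1: rank ker ∂_1 − rank ∂_2 = (6 − 4) − 0 = 2, and there is no ∂_2, so H_1 = Z^2.

As a check, the Euler characteristic is 5 − 6 = -1, which agrees with 1 − 2 = -1.

H_0 = Z,  H_1 = Z^2.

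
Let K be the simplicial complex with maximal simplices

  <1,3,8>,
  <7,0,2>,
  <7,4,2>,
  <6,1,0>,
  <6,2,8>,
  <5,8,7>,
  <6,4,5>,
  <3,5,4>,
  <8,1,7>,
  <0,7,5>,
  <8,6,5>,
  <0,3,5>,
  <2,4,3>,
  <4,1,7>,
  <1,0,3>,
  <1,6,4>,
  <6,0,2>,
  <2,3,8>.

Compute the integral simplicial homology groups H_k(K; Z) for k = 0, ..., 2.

Take the total order 0 < 1 < 2 < 3 < 4 < 5 < 6 < 7 < 8 on the vertex set. Then K (dimension 2) consists of the simplices:

  0-simplices (9): [0], [1], [2], [3], [4], [5], [6], [7], [8]
  1-simplices (27): (27 of them)
  2-simplices (18): [0,1,3], [0,1,6], [0,2,6], [0,2,7], [0,3,5], [0,5,7], [1,3,8], [1,4,6], [1,4,7], [1,7,8], [2,3,4], [2,3,8], [2,4,7], [2,6,8], [3,4,5], [4,5,6], [5,6,8], [5,7,8]

giving chain groups C_0 ≅ Z^9, C_1 ≅ Z^27, C_2 ≅ Z^18.

Boundary ∂_1: C_1 → C_0 maps an edge to its endpoints' difference, ∂[p,q] = q − p. For instance
  ∂[5,7] = [7] − [5].
The resulting 9×27 matrix has rank 8, and its Smith normal form has invariant factors (1,1,1,1,1,1,1,1).

The boundary map ∂_2: C_2 → C_1 maps a triangle to the signed sum of its edges. For instance
  ∂[5,6,8] = [6,8] − [5,8] + [5,6],
  ∂[5,7,8] = [7,8] − [5,8] + [5,7].
As a 27×18 matrix over Z this has rank 17, with invariant factors (1,1,1,1,1,1,1,1,1,1,1,1,1,1,1,1,1).

Now H_k = ker ∂_k / im ∂_{k+1}, so:

  H_0: rank C_0 − rank ∂_1 = 9 − 8 = 1, and the invariant factors of ∂_1 are all 1, so H_0 = Z.
  H_1: rank ker ∂_1 − rank ∂_2 = (27 − 8) − 17 = 2, and the invariant factors of ∂_2 are all 1, so H_1 = Z^2.
  H_2: rank ker ∂_2 − rank ∂_3 = (18 − 17) − 0 = 1, and there is no ∂_3, so H_2 = Z.

As a check, the Euler characteristic is 9 − 27 + 18 = 0, which agrees with 1 − 2 + 1 = 0.

H_0 ≅ Z,  H_1 ≅ Z^2,  H_2 ≅ Z.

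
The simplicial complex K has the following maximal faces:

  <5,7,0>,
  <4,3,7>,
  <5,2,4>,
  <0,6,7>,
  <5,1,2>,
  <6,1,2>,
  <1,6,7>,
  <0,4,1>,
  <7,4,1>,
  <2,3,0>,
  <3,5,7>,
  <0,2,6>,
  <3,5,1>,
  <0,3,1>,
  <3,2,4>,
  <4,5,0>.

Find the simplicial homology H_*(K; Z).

H_0 = Z,  H_1 = Z^2,  H_2 = Z.

Take the total order 0 < 1 < 2 < 3 < 4 < 5 < 6 < 7 on the vertex set. Then K (dimension 2) consists of the simplices:

  0-simplices (8): [0], [1], [2], [3], [4], [5], [6], [7]
  1-simplices (24): (24 of them)
  2-simplices (16): [0,1,3], [0,1,4], [0,2,3], [0,2,6], [0,4,5], [0,5,7], [0,6,7], [1,2,5], [1,2,6], [1,3,5], [1,4,7], [1,6,7], [2,3,4], [2,4,5], [3,4,7], [3,5,7]

giving chain groups C_0 ≅ Z^8, C_1 ≅ Z^24, C_2 ≅ Z^16.

∂_1: C_1 → C_0 maps an edge to its endpoints' difference, ∂[p,q] = q − p.
As a 8×24 matrix over Z this has rank 7, with invariant factors (1,1,1,1,1,1,1).

∂_2: C_2 → C_1 sends each 2-simplex [p,q,r] to [q,r] − [p,r] + [p,q]. For instance
  ∂[0,2,3] = [2,3] − [0,3] + [0,2],
  ∂[0,1,3] = [1,3] − [0,3] + [0,1].
This gives a 24×16 integer matrix of rank 15; reducing to Smith normal form yields diagonal entries (1,1,1,1,1,1,1,1,1,1,1,1,1,1,1).

Now H_k = ker ∂_k / im ∂_{k+1}, so:

  H_0: rank C_0 − rank ∂_1 = 8 − 7 = 1, and the invariant factors of ∂_1 are all 1, so H_0 ≅ Z.
  H_1: rank ker ∂_1 − rank ∂_2 = (24 − 7) − 15 = 2, and the invariant factors of ∂_2 are all 1, so H_1 ≅ Z^2.
  H_2: rank ker ∂_2 − rank ∂_3 = (16 − 15) − 0 = 1, and there is no ∂_3, so H_2 ≅ Z.

As a check, the Euler characteristic is 8 − 24 + 16 = 0, which agrees with 1 − 2 + 1 = 0.
(K is a triangulation of the torus T^2.)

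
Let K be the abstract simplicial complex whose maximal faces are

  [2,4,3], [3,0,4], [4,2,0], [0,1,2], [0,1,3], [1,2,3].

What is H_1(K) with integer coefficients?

H_1 ≅ 0.

Take the total order 0 < 1 < 2 < 3 < 4 on the vertex set. Then K (dimension 2) consists of the simplices:

  0-simplices (5): [0], [1], [2], [3], [4]
  1-simplices (9): [0,1], [0,2], [0,3], [0,4], [1,2], [1,3], [2,3], [2,4], [3,4]
  2-simplices (6): [0,1,2], [0,1,3], [0,2,4], [0,3,4], [1,2,3], [2,3,4]

so the chain groups are C_0 ≅ Z^5, C_1 ≅ Z^9, C_2 ≅ Z^6.

Boundary ∂_1: C_1 → C_0 sends each edge [p,q] (with p < q) to q − p. For instance
  ∂[2,4] = [4] − [2].
As a 5×9 matrix over Z this has rank 4, with invariant factors (1,1,1,1).

The boundary map ∂_2: C_2 → C_1 acts by ∂[p,q,r] = [q,r] − [p,r] + [p,q]. For instance
  ∂[0,3,4] = [3,4] − [0,4] + [0,3],
  ∂[0,1,3] = [1,3] − [0,3] + [0,1].
As a 9×6 matrix over Z this has rank 5, with invariant factors (1,1,1,1,1).

Now H_k = ker ∂_k / im ∂_{k+1}, so:

  H_1: rank ker ∂_1 − rank ∂_2 = (9 − 4) − 5 = 0, and the invariant factors of ∂_2 are all 1, so H_1 = 0.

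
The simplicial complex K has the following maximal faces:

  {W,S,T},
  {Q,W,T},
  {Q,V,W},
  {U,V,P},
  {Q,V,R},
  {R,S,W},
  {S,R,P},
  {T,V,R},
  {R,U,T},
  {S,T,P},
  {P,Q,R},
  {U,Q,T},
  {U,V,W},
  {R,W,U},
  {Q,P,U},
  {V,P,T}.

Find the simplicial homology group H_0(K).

Order the vertices as P < Q < R < S < T < U < V < W. Listing each simplex with vertices in this order, K has dimension 2 with simplices:

  0-simplices (8): P, Q, R, S, T, U, V, W
  1-simplices (24): PQ, PR, PS, PT, PU, PV, QR, QT, QU, QV, QW, RS, RT, RU, RV, RW, ST, SW, TU, TV, TW, UV, UW, VW
  2-simplices (16): PQR, PQU, PRS, PST, PTV, PUV, QRV, QTU, QTW, QVW, RSW, RTU, RTV, RUW, STW, UVW

so the chain groups are C_0 ≅ Z^8, C_1 ≅ Z^24, C_2 ≅ Z^16.

The boundary map ∂_1: C_1 → C_0 sends each edge [p,q] (with p < q) to q − p.
The resulting 8×24 matrix has rank 7, and its Smith normal form has invariant factors (1,1,1,1,1,1,1).

Boundary ∂_2: C_2 → C_1 sends each 2-simplex [p,q,r] to [q,r] − [p,r] + [p,q]. For instance
  ∂PQU = QU − PU + PQ,
  ∂QVW = VW − QW + QV.
As a 24×16 matrix over Z this has rank 15, with invariant factors (1,1,1,1,1,1,1,1,1,1,1,1,1,1,1).

Reading off H_k = ker ∂_k / im ∂_{k+1}:

  H_0: rank C_0 − rank ∂_1 = 8 − 7 = 1, and the invariant factors of ∂_1 are all 1, so H_0 ≅ Z.

H_0 = Z.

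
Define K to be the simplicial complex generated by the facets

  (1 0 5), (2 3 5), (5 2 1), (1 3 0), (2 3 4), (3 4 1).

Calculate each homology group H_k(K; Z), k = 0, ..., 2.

Order the vertices as 0 < 1 < 2 < 3 < 4 < 5. Listing each simplex with vertices in this order, K has dimension 2 with simplices:

  0-simplices (6): [0], [1], [2], [3], [4], [5]
  1-simplices (12): [0,1], [0,3], [0,5], [1,2], [1,3], [1,4], [1,5], [2,3], [2,4], [2,5], [3,4], [3,5]
  2-simplices (6): [0,1,3], [0,1,5], [1,2,5], [1,3,4], [2,3,4], [2,3,5]

giving chain groups C_0 ≅ Z^6, C_1 ≅ Z^12, C_2 ≅ Z^6.

∂_1: C_1 → C_0 is given by ∂[p,q] = [q] − [p]. For instance
  ∂[1,2] = [2] − [1].
As a 6×12 matrix over Z this has rank 5, with invariant factors (1,1,1,1,1).

Boundary ∂_2: C_2 → C_1 maps a triangle to the signed sum of its edges. For instance
  ∂[1,2,5] = [2,5] − [1,5] + [1,2],
  ∂[2,3,5] = [3,5] − [2,5] + [2,3].
The 12×6 boundary matrix has rank 6 and Smith normal form diag(1,1,1,1,1,1).

Now H_k = ker ∂_k / im ∂_{k+1}, so:

  H_0: rank C_0 − rank ∂_1 = 6 − 5 = 1, and the invariant factors of ∂_1 are all 1, so H_0 ≅ Z.
  H_1: rank ker ∂_1 − rank ∂_2 = (12 − 5) − 6 = 1, and the invariant factors of ∂_2 are all 1, so H_1 ≅ Z.
  H_2: rank ker ∂_2 − rank ∂_3 = (6 − 6) − 0 = 0, and there is no ∂_3, so H_2 ≅ 0.

As a check, the Euler characteristic is 6 − 12 + 6 = 0, which agrees with 1 − 1 + 0 = 0.

H_0 ≅ Z,  H_1 ≅ Z,  H_2 = 0.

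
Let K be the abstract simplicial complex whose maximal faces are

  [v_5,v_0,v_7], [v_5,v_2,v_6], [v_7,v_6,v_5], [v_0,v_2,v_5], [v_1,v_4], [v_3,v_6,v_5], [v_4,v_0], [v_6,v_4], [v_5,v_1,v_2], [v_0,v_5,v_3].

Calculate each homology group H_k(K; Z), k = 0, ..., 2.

We work with the vertex ordering v_0 < v_1 < v_2 < v_3 < v_4 < v_5 < v_6 < v_7. The simplices of K, each written with vertices in increasing order, are:

  0-simplices (8): [v_0], [v_1], [v_2], [v_3], [v_4], [v_5], [v_6], [v_7]
  1-simplices (16): (16 of them)
  2-simplices (7): [v_0,v_2,v_5], [v_0,v_3,v_5], [v_0,v_5,v_7], [v_1,v_2,v_5], [v_2,v_5,v_6], [v_3,v_5,v_6], [v_5,v_6,v_7]

so the chain groups are C_0 ≅ Z^8, C_1 ≅ Z^16, C_2 ≅ Z^7.

∂_1: C_1 → C_0 maps an edge to its endpoints' difference, ∂[p,q] = q − p. For instance
  ∂[v_5,v_6] = [v_6] − [v_5].
The 8×16 boundary matrix has rank 7 and Smith normal form diag(1,1,1,1,1,1,1).

∂_2: C_2 → C_1 acts by ∂[p,q,r] = [q,r] − [p,r] + [p,q]. For instance
  ∂[v_1,v_2,v_5] = [v_2,v_5] − [v_1,v_5] + [v_1,v_2],
  ∂[v_2,v_5,v_6] = [v_5,v_6] − [v_2,v_6] + [v_2,v_5].
The resulting 16×7 matrix has rank 7, and its Smith normal form has invariant factors (1,1,1,1,1,1,1).

Computing H_k = (kernel of ∂_k) / (image of ∂_{k+1}):

  H_0: rank C_0 − rank ∂_1 = 8 − 7 = 1, and the invariant factors of ∂_1 are all 1, so H_0 = Z.
  H_1: rank ker ∂_1 − rank ∂_2 = (16 − 7) − 7 = 2, and the invariant factors of ∂_2 are all 1, so H_1 = Z^2.
  H_2: rank ker ∂_2 − rank ∂_3 = (7 − 7) − 0 = 0, and there is no ∂_3, so H_2 = 0.

As a check, the Euler characteristic is 8 − 16 + 7 = -1, which agrees with 1 − 2 + 0 = -1.

H_0 = Z,  H_1 = Z^2,  H_2 = 0.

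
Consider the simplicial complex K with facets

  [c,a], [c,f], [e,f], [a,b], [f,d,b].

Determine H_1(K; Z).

H_1 ≅ Z.

Order the vertices as a < b < c < d < e < f. Listing each simplex with vertices in this order, K has dimension 2 with simplices:

  0-simplices (6): a, b, c, d, e, f
  1-simplices (7): ab, ac, bd, bf, cf, df, ef
  2-simplices (1): bdf

giving chain groups C_0 ≅ Z^6, C_1 ≅ Z^7, C_2 ≅ Z^1.

Boundary ∂_1: C_1 → C_0 is given by ∂[p,q] = [q] − [p]. For instance
  ∂bd = d − b.
The 6×7 boundary matrix has rank 5 and Smith normal form diag(1,1,1,1,1).

The boundary map ∂_2: C_2 → C_1 acts by ∂[p,q,r] = [q,r] − [p,r] + [p,q]. For instance
  ∂bdf = df − bf + bd.
As a 7×1 matrix over Z this has rank 1, with invariant factors (1).

From H_k ≅ ker(∂_k) / im(∂_{k+1}) we obtain:

  H_1: rank ker ∂_1 − rank ∂_2 = (7 − 5) − 1 = 1, and the invariant factors of ∂_2 are all 1, so H_1 ≅ Z.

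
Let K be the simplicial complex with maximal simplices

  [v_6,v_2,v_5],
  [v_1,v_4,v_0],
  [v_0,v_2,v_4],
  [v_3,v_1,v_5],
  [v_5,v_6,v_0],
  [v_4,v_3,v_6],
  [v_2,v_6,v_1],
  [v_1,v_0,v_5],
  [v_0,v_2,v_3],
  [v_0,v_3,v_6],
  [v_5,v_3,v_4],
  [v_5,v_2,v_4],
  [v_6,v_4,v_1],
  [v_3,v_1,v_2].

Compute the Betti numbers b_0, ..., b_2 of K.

We work with the vertex ordering v_0 < v_1 < v_2 < v_3 < v_4 < v_5 < v_6. The simplices of K, each written with vertices in increasing order, are:

  0-simplices (7): [v_0], [v_1], [v_2], [v_3], [v_4], [v_5], [v_6]
  1-simplices (21): (21 of them)
  2-simplices (14): (14 of them)

so the chain groups are C_0 ≅ Z^7, C_1 ≅ Z^21, C_2 ≅ Z^14.

∂_1: C_1 → C_0 is given by ∂[p,q] = [q] − [p].
As a 7×21 matrix over Z this has rank 6, with invariant factors (1,1,1,1,1,1).

The boundary map ∂_2: C_2 → C_1 acts by ∂[p,q,r] = [q,r] − [p,r] + [p,q]. For instance
  ∂[v_1,v_4,v_6] = [v_4,v_6] − [v_1,v_6] + [v_1,v_4],
  ∂[v_0,v_2,v_4] = [v_2,v_4] − [v_0,v_4] + [v_0,v_2].
As a 21×14 matrix over Z this has rank 13, with invariant factors (1,1,1,1,1,1,1,1,1,1,1,1,1).

Computing H_k = (kernel of ∂_k) / (image of ∂_{k+1}):

  H_0: rank C_0 − rank ∂_1 = 7 − 6 = 1, and the invariant factors of ∂_1 are all 1, so H_0 = Z.
  H_1: rank ker ∂_1 − rank ∂_2 = (21 − 6) − 13 = 2, and the invariant factors of ∂_2 are all 1, so H_1 = Z^2.
  H_2: rank ker ∂_2 − rank ∂_3 = (14 − 13) − 0 = 1, and there is no ∂_3, so H_2 = Z.

Hence the Betti numbers are b_0 = 1, b_1 = 2, b_2 = 1.

b_0 = 1, b_1 = 2, b_2 = 1.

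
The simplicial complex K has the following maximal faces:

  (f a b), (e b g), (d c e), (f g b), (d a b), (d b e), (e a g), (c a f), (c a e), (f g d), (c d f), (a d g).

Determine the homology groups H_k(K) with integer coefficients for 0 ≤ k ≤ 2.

We work with the vertex ordering a < b < c < d < e < f < g. The simplices of K, each written with vertices in increasing order, are:

  0-simplices (7): a, b, c, d, e, f, g
  1-simplices (18): ab, ac, ad, ae, af, ag, bd, be, bf, bg, cd, ce, cf, de, df, dg, eg, fg
  2-simplices (12): abd, abf, ace, acf, adg, aeg, bde, beg, bfg, cde, cdf, dfg

giving chain groups C_0 ≅ Z^7, C_1 ≅ Z^18, C_2 ≅ Z^12.

The boundary map ∂_1: C_1 → C_0 is given by ∂[p,q] = [q] − [p]. For instance
  ∂ce = e − c.
The resulting 7×18 matrix has rank 6, and its Smith normal form has invariant factors (1,1,1,1,1,1).

Boundary ∂_2: C_2 → C_1 acts by ∂[p,q,r] = [q,r] − [p,r] + [p,q]. For instance
  ∂cdf = df − cf + cd,
  ∂aeg = eg − ag + ae.
As a 18×12 matrix over Z this has rank 12, with invariant factors (1,1,1,1,1,1,1,1,1,1,1,2).

Reading off H_k = ker ∂_k / im ∂_{k+1}:

  H_0: rank C_0 − rank ∂_1 = 7 − 6 = 1, and the invariant factors of ∂_1 are all 1, so H_0 = Z.
  H_1: rank ker ∂_1 − rank ∂_2 = (18 − 6) − 12 = 0, and ∂_2 has invariant factor 2 > 1, so H_1 = Z/2.
  H_2: rank ker ∂_2 − rank ∂_3 = (12 − 12) − 0 = 0, and there is no ∂_3, so H_2 = 0.

As a check, the Euler characteristic is 7 − 18 + 12 = 1, which agrees with 1 − 0 + 0 = 1.

H_0 = Z,  H_1 = Z/2,  H_2 = 0.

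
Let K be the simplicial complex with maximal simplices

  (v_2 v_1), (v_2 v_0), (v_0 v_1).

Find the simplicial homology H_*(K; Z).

H_0 ≅ Z,  H_1 ≅ Z.

K has 3 vertices, 3 edges.
rank ∂_0 = 0, rank ∂_1 = 2 ⇒ b_0 = 3 − 0 − 2 = 1; all invariant factors of ∂_1 are 1 so no torsion. So H_0 ≅ Z.
rank ∂_1 = 2, rank ∂_2 = 0 ⇒ b_1 = 3 − 2 − 0 = 1. So H_1 ≅ Z.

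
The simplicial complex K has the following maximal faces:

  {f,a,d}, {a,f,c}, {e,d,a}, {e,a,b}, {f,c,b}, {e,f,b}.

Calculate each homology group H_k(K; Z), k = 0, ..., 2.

H_0 ≅ Z,  H_1 ≅ Z,  H_2 = 0.

We work with the vertex ordering a < b < c < d < e < f. The simplices of K, each written with vertices in increasing order, are:

  0-simplices (6): a, b, c, d, e, f
  1-simplices (12): ab, ac, ad, ae, af, bc, be, bf, cf, de, df, ef
  2-simplices (6): abe, acf, ade, adf, bcf, bef

so the chain groups are C_0 ≅ Z^6, C_1 ≅ Z^12, C_2 ≅ Z^6.

Boundary ∂_1: C_1 → C_0 is given by ∂[p,q] = [q] − [p]. For instance
  ∂be = e − b.
As a 6×12 matrix over Z this has rank 5, with invariant factors (1,1,1,1,1).

The boundary map ∂_2: C_2 → C_1 acts by ∂[p,q,r] = [q,r] − [p,r] + [p,q]. For instance
  ∂bef = ef − bf + be,
  ∂abe = be − ae + ab.
As a 12×6 matrix over Z this has rank 6, with invariant factors (1,1,1,1,1,1).

Now H_k = ker ∂_k / im ∂_{k+1}, so:

  H_0: rank C_0 − rank ∂_1 = 6 − 5 = 1, and the invariant factors of ∂_1 are all 1, so H_0 ≅ Z.
  H_1: rank ker ∂_1 − rank ∂_2 = (12 − 5) − 6 = 1, and the invariant factors of ∂_2 are all 1, so H_1 ≅ Z.
  H_2: rank ker ∂_2 − rank ∂_3 = (6 − 6) − 0 = 0, and there is no ∂_3, so H_2 ≅ 0.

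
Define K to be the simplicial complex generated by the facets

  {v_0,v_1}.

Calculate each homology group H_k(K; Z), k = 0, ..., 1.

H_0 ≅ Z,  H_1 = 0.

Order the vertices as v_0 < v_1. Listing each simplex with vertices in this order, K has dimension 1 with simplices:

  0-simplices (2): [v_0], [v_1]
  1-simplices (1): [v_0,v_1]

so the chain groups are C_0 ≅ Z^2, C_1 ≅ Z^1.

The boundary map ∂_1: C_1 → C_0 sends each edge [p,q] (with p < q) to q − p. For instance
  ∂[v_0,v_1] = [v_1] − [v_0].
The 2×1 boundary matrix has rank 1 and Smith normal form diag(1).

Computing H_k = (kernel of ∂_k) / (image of ∂_{k+1}):

  H_0: rank C_0 − rank ∂_1 = 2 − 1 = 1, and the invariant factors of ∂_1 are all 1, so H_0 = Z.
  H_1: rank ker ∂_1 − rank ∂_2 = (1 − 1) − 0 = 0, and there is no ∂_2, so H_1 = 0.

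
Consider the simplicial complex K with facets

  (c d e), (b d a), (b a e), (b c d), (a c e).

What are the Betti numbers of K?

b_0 = 1, b_1 = 1, b_2 = 0.

K has 5 vertices, 10 edges, 5 triangles.
rank ∂_0 = 0, rank ∂_1 = 4 ⇒ b_0 = 5 − 0 − 4 = 1; all invariant factors of ∂_1 are 1 so no torsion. So H_0 = Z.
rank ∂_1 = 4, rank ∂_2 = 5 ⇒ b_1 = 10 − 4 − 5 = 1; all invariant factors of ∂_2 are 1 so no torsion. So H_1 = Z.
rank ∂_2 = 5, rank ∂_3 = 0 ⇒ b_2 = 5 − 5 − 0 = 0. So H_2 = 0.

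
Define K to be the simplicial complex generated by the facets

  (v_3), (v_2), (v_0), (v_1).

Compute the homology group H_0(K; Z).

H_0 = Z^4.

Take the total order v_0 < v_1 < v_2 < v_3 on the vertex set. Then K (dimension 0) consists of the simplices:

  0-simplices (4): [v_0], [v_1], [v_2], [v_3]

so the chain groups are C_0 ≅ Z^4.

From H_k ≅ ker(∂_k) / im(∂_{k+1}) we obtain:

  H_0: rank C_0 − rank ∂_1 = 4 − 0 = 4, and there is no ∂_1, so H_0 ≅ Z^4.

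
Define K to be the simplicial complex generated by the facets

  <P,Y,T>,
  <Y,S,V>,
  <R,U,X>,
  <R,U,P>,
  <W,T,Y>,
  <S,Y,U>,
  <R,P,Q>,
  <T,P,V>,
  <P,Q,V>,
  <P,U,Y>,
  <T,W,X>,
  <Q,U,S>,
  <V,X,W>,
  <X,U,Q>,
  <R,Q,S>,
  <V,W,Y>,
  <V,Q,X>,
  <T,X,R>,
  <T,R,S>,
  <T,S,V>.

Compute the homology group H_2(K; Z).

H_2 ≅ 0.

We work with the vertex ordering P < Q < R < S < T < U < V < W < X < Y. The simplices of K, each written with vertices in increasing order, are:

  0-simplices (10): P, Q, R, S, T, U, V, W, X, Y
  1-simplices (30): PQ, PR, PT, PU, PV, PY, QR, QS, QU, QV, QX, RS, RT, RU, RX, ST, SU, SV, SY, TV, TW, TX, TY, UX, UY, VW, VX, VY, WX, WY
  2-simplices (20): PQR, PQV, PRU, PTV, PTY, PUY, QRS, QSU, QUX, QVX, RST, RTX, RUX, STV, SUY, SVY, TWX, TWY, VWX, VWY

so the chain groups are C_0 ≅ Z^10, C_1 ≅ Z^30, C_2 ≅ Z^20.

The boundary map ∂_1: C_1 → C_0 sends each edge [p,q] (with p < q) to q − p. For instance
  ∂PV = V − P.
As a 10×30 matrix over Z this has rank 9, with invariant factors (1,1,1,1,1,1,1,1,1).

∂_2: C_2 → C_1 maps a triangle to the signed sum of its edges. For instance
  ∂PTV = TV − PV + PT,
  ∂QUX = UX − QX + QU.
This gives a 30×20 integer matrix of rank 20; reducing to Smith normal form yields diagonal entries (1,1,1,1,1,1,1,1,1,1,1,1,1,1,1,1,1,1,1,2).

From H_k ≅ ker(∂_k) / im(∂_{k+1}) we obtain:

  H_2: rank ker ∂_2 − rank ∂_3 = (20 − 20) − 0 = 0, and there is no ∂_3, so H_2 = 0.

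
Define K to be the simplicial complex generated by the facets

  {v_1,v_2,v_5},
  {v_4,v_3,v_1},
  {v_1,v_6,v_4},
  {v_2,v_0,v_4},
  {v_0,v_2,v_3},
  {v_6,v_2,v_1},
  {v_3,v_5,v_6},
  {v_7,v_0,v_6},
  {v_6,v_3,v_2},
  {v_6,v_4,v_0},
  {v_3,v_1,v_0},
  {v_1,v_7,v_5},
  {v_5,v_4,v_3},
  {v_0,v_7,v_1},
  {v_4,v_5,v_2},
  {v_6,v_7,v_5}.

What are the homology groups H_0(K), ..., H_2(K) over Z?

K has 8 vertices, 24 edges, 16 triangles.
rank ∂_0 = 0, rank ∂_1 = 7 ⇒ b_0 = 8 − 0 − 7 = 1; all invariant factors of ∂_1 are 1 so no torsion. So H_0 = Z.
rank ∂_1 = 7, rank ∂_2 = 15 ⇒ b_1 = 24 − 7 − 15 = 2; all invariant factors of ∂_2 are 1 so no torsion. So H_1 = Z^2.
rank ∂_2 = 15, rank ∂_3 = 0 ⇒ b_2 = 16 − 15 − 0 = 1. So H_2 = Z.

H_0 = Z,  H_1 = Z^2,  H_2 = Z.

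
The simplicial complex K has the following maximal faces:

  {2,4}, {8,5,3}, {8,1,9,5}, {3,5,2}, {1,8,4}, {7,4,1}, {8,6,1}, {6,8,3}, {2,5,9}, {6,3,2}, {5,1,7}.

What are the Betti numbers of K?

b_0 = 1, b_1 = 1, b_2 = 0, b_3 = 0.

Order the vertices as 1 < 2 < 3 < 4 < 5 < 6 < 7 < 8 < 9. Listing each simplex with vertices in this order, K has dimension 3 with simplices:

  0-simplices (9): [1], [2], [3], [4], [5], [6], [7], [8], [9]
  1-simplices (21): [1,4], [1,5], [1,6], [1,7], [1,8], [1,9], [2,3], [2,4], [2,5], [2,6], [2,9], [3,5], [3,6], [3,8], [4,7], [4,8], [5,7], [5,8], [5,9], [6,8], [8,9]
  2-simplices (13): [1,4,7], [1,4,8], [1,5,7], [1,5,8], [1,5,9], [1,6,8], [1,8,9], [2,3,5], [2,3,6], [2,5,9], [3,5,8], [3,6,8], [5,8,9]
  3-simplices (1): [1,5,8,9]

so the chain groups are C_0 ≅ Z^9, C_1 ≅ Z^21, C_2 ≅ Z^13, C_3 ≅ Z^1.

∂_1: C_1 → C_0 sends each edge [p,q] (with p < q) to q − p. For instance
  ∂[5,7] = [7] − [5].
As a 9×21 matrix over Z this has rank 8, with invariant factors (1,1,1,1,1,1,1,1).

The boundary map ∂_2: C_2 → C_1 maps a triangle to the signed sum of its edges. For instance
  ∂[1,5,7] = [5,7] − [1,7] + [1,5],
  ∂[1,8,9] = [8,9] − [1,9] + [1,8].
As a 21×13 matrix over Z this has rank 12, with invariant factors (1,1,1,1,1,1,1,1,1,1,1,1).

The boundary map ∂_3: C_3 → C_2 sends each 3-simplex σ to the alternating sum Σ_i (−1)^i (σ with its i-th vertex removed). For instance
  ∂[1,5,8,9] = [5,8,9] − [1,8,9] + [1,5,9] − [1,5,8].
As a 13×1 matrix over Z this has rank 1, with invariant factors (1).

Computing H_k = (kernel of ∂_k) / (image of ∂_{k+1}):

  H_0: rank C_0 − rank ∂_1 = 9 − 8 = 1, and the invariant factors of ∂_1 are all 1, so H_0 = Z.
  H_1: rank ker ∂_1 − rank ∂_2 = (21 − 8) − 12 = 1, and the invariant factors of ∂_2 are all 1, so H_1 = Z.
  H_2: rank ker ∂_2 − rank ∂_3 = (13 − 12) − 1 = 0, and the invariant factors of ∂_3 are all 1, so H_2 = 0.
  H_3: rank ker ∂_3 − rank ∂_4 = (1 − 1) − 0 = 0, and there is no ∂_4, so H_3 = 0.

Hence the Betti numbers are b_0 = 1, b_1 = 1, b_2 = 0, b_3 = 0.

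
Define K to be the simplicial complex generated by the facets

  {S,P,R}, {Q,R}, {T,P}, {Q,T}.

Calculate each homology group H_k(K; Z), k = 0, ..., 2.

Take the total order P < Q < R < S < T on the vertex set. Then K (dimension 2) consists of the simplices:

  0-simplices (5): P, Q, R, S, T
  1-simplices (6): PR, PS, PT, QR, QT, RS
  2-simplices (1): PRS

so the chain groups are C_0 ≅ Z^5, C_1 ≅ Z^6, C_2 ≅ Z^1.

∂_1: C_1 → C_0 sends each edge [p,q] (with p < q) to q − p.
This gives a 5×6 integer matrix of rank 4; reducing to Smith normal form yields diagonal entries (1,1,1,1).

The boundary map ∂_2: C_2 → C_1 acts by ∂[p,q,r] = [q,r] − [p,r] + [p,q]. For instance
  ∂PRS = RS − PS + PR.
This gives a 6×1 integer matrix of rank 1; reducing to Smith normal form yields diagonal entries (1).

Reading off H_k = ker ∂_k / im ∂_{k+1}:

  H_0: rank C_0 − rank ∂_1 = 5 − 4 = 1, and the invariant factors of ∂_1 are all 1, so H_0 ≅ Z.
  H_1: rank ker ∂_1 − rank ∂_2 = (6 − 4) − 1 = 1, and the invariant factors of ∂_2 are all 1, so H_1 ≅ Z.
  H_2: rank ker ∂_2 − rank ∂_3 = (1 − 1) − 0 = 0, and there is no ∂_3, so H_2 ≅ 0.

H_0 = Z,  H_1 = Z,  H_2 = 0.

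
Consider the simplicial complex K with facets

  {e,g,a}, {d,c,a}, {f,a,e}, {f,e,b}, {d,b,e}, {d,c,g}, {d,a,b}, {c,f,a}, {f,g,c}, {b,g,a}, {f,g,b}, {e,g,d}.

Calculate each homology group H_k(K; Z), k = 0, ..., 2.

Fix the vertex order a < b < c < d < e < f < g and write every simplex with vertices in increasing order. Then dim K = 2 and the simplices of K are:

  0-simplices (7): a, b, c, d, e, f, g
  1-simplices (18): ab, ac, ad, ae, af, ag, bd, be, bf, bg, cd, cf, cg, de, dg, ef, eg, fg
  2-simplices (12): abd, abg, acd, acf, aef, aeg, bde, bef, bfg, cdg, cfg, deg

giving chain groups C_0 ≅ Z^7, C_1 ≅ Z^18, C_2 ≅ Z^12.

Boundary ∂_1: C_1 → C_0 sends each edge [p,q] (with p < q) to q − p. For instance
  ∂bd = d − b.
As a 7×18 matrix over Z this has rank 6, with invariant factors (1,1,1,1,1,1).

Boundary ∂_2: C_2 → C_1 acts by ∂[p,q,r] = [q,r] − [p,r] + [p,q]. For instance
  ∂deg = eg − dg + de,
  ∂abg = bg − ag + ab.
The resulting 18×12 matrix has rank 12, and its Smith normal form has invariant factors (1,1,1,1,1,1,1,1,1,1,1,2).

Computing H_k = (kernel of ∂_k) / (image of ∂_{k+1}):

  H_0: rank C_0 − rank ∂_1 = 7 − 6 = 1, and the invariant factors of ∂_1 are all 1, so H_0 ≅ Z.
  H_1: rank ker ∂_1 − rank ∂_2 = (18 − 6) − 12 = 0, and ∂_2 has invariant factor 2 > 1, so H_1 ≅ Z_2.
  H_2: rank ker ∂_2 − rank ∂_3 = (12 − 12) − 0 = 0, and there is no ∂_3, so H_2 ≅ 0.

As a check, the Euler characteristic is 7 − 18 + 12 = 1, which agrees with 1 − 0 + 0 = 1.

H_0 ≅ Z,  H_1 ≅ Z_2,  H_2 = 0.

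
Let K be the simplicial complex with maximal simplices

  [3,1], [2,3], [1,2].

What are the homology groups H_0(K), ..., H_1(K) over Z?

H_0 ≅ Z,  H_1 ≅ Z.

We work with the vertex ordering 1 < 2 < 3. The simplices of K, each written with vertices in increasing order, are:

  0-simplices (3): [1], [2], [3]
  1-simplices (3): [1,2], [1,3], [2,3]

so the chain groups are C_0 ≅ Z^3, C_1 ≅ Z^3.

∂_1: C_1 → C_0 is given by ∂[p,q] = [q] − [p]. For instance
  ∂[1,3] = [3] − [1].
As a 3×3 matrix over Z this has rank 2, with invariant factors (1,1).

Now H_k = ker ∂_k / im ∂_{k+1}, so:

  H_0: rank C_0 − rank ∂_1 = 3 − 2 = 1, and the invariant factors of ∂_1 are all 1, so H_0 ≅ Z.
  H_1: rank ker ∂_1 − rank ∂_2 = (3 − 2) − 0 = 1, and there is no ∂_2, so H_1 ≅ Z.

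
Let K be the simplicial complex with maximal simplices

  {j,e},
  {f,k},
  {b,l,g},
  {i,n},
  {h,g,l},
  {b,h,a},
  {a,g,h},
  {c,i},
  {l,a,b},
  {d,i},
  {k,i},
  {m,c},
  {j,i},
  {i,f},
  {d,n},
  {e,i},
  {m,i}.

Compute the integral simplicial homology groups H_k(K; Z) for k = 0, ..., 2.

H_0 ≅ Z^2,  H_1 ≅ Z^5,  H_2 = 0.

Order the vertices as a < b < c < d < e < f < g < h < i < j < k < l < m < n. Listing each simplex with vertices in this order, K has dimension 2 with simplices:

  0-simplices (14): a, b, c, d, e, f, g, h, i, j, k, l, m, n
  1-simplices (22): ab, ag, ah, al, bg, bh, bl, ci, cm, di, dn, ei, ej, fi, fk, gh, gl, hl, ij, ik, im, in
  2-simplices (5): abh, abl, agh, bgl, ghl

giving chain groups C_0 ≅ Z^14, C_1 ≅ Z^22, C_2 ≅ Z^5.

The boundary map ∂_1: C_1 → C_0 is given by ∂[p,q] = [q] − [p].
As a 14×22 matrix over Z this has rank 12, with invariant factors (1,1,1,1,1,1,1,1,1,1,1,1).

Boundary ∂_2: C_2 → C_1 sends each 2-simplex [p,q,r] to [q,r] − [p,r] + [p,q]. For instance
  ∂bgl = gl − bl + bg,
  ∂agh = gh − ah + ag.
The resulting 22×5 matrix has rank 5, and its Smith normal form has invariant factors (1,1,1,1,1).

Computing H_k = (kernel of ∂_k) / (image of ∂_{k+1}):

  H_0: rank C_0 − rank ∂_1 = 14 − 12 = 2, and the invariant factors of ∂_1 are all 1, so H_0 = Z^2.
  H_1: rank ker ∂_1 − rank ∂_2 = (22 − 12) − 5 = 5, and the invariant factors of ∂_2 are all 1, so H_1 = Z^5.
  H_2: rank ker ∂_2 − rank ∂_3 = (5 − 5) − 0 = 0, and there is no ∂_3, so H_2 = 0.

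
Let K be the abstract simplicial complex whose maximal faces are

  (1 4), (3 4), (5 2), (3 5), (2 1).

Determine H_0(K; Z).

Order the vertices as 1 < 2 < 3 < 4 < 5. Listing each simplex with vertices in this order, K has dimension 1 with simplices:

  0-simplices (5): [1], [2], [3], [4], [5]
  1-simplices (5): [1,2], [1,4], [2,5], [3,4], [3,5]

giving chain groups C_0 ≅ Z^5, C_1 ≅ Z^5.

The boundary map ∂_1: C_1 → C_0 is given by ∂[p,q] = [q] − [p].
The 5×5 boundary matrix has rank 4 and Smith normal form diag(1,1,1,1).

From H_k ≅ ker(∂_k) / im(∂_{k+1}) we obtain:

  H_0: rank C_0 − rank ∂_1 = 5 − 4 = 1, and the invariant factors of ∂_1 are all 1, so H_0 = Z.

H_0 ≅ Z.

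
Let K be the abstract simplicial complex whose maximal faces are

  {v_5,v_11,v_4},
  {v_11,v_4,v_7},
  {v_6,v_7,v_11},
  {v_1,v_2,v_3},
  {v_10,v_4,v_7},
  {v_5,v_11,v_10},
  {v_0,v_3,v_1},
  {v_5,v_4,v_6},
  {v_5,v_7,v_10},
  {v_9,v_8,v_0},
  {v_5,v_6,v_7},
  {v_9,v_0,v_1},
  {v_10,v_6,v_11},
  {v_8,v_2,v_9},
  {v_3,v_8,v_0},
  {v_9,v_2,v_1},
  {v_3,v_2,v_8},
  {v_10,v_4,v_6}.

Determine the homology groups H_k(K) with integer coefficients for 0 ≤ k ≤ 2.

Fix the vertex order v_0 < v_1 < v_2 < v_3 < v_4 < v_5 < v_6 < v_7 < v_8 < v_9 < v_10 < v_11 and write every simplex with vertices in increasing order. Then dim K = 2 and the simplices of K are:

  0-simplices (12): [v_0], [v_1], [v_2], [v_3], [v_4], [v_5], [v_6], [v_7], [v_8], [v_9], [v_10], [v_11]
  1-simplices (27): (27 of them)
  2-simplices (18): (18 of them)

so the chain groups are C_0 ≅ Z^12, C_1 ≅ Z^27, C_2 ≅ Z^18.

Boundary ∂_1: C_1 → C_0 is given by ∂[p,q] = [q] − [p].
The 12×27 boundary matrix has rank 10 and Smith normal form diag(1,1,1,1,1,1,1,1,1,1).

The boundary map ∂_2: C_2 → C_1 maps a triangle to the signed sum of its edges. For instance
  ∂[v_1,v_2,v_3] = [v_2,v_3] − [v_1,v_3] + [v_1,v_2],
  ∂[v_0,v_3,v_8] = [v_3,v_8] − [v_0,v_8] + [v_0,v_3].
The resulting 27×18 matrix has rank 17, and its Smith normal form has invariant factors (1,1,1,1,1,1,1,1,1,1,1,1,1,1,1,1,2).

Now H_k = ker ∂_k / im ∂_{k+1}, so:

  H_0: rank C_0 − rank ∂_1 = 12 − 10 = 2, and the invariant factors of ∂_1 are all 1, so H_0 = Z^2.
  H_1: rank ker ∂_1 − rank ∂_2 = (27 − 10) − 17 = 0, and ∂_2 has invariant factor 2 > 1, so H_1 = Z/2.
  H_2: rank ker ∂_2 − rank ∂_3 = (18 − 17) − 0 = 1, and there is no ∂_3, so H_2 = Z.

H_0 = Z^2,  H_1 = Z/2,  H_2 = Z.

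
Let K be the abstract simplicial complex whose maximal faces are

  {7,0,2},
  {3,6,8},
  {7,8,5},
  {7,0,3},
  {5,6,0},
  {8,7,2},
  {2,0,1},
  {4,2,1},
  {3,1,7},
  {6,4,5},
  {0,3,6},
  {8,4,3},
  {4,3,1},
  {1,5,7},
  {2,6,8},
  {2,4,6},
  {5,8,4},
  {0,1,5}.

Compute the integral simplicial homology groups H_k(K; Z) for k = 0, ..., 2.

H_0 = Z,  H_1 = Z ⊕ Z/2Z,  H_2 = 0.

Order the vertices as 0 < 1 < 2 < 3 < 4 < 5 < 6 < 7 < 8. Listing each simplex with vertices in this order, K has dimension 2 with simplices:

  0-simplices (9): [0], [1], [2], [3], [4], [5], [6], [7], [8]
  1-simplices (27): (27 of them)
  2-simplices (18): [0,1,2], [0,1,5], [0,2,7], [0,3,6], [0,3,7], [0,5,6], [1,2,4], [1,3,4], [1,3,7], [1,5,7], [2,4,6], [2,6,8], [2,7,8], [3,4,8], [3,6,8], [4,5,6], [4,5,8], [5,7,8]

Hence C_0 ≅ Z^9, C_1 ≅ Z^27, C_2 ≅ Z^18.

The boundary map ∂_1: C_1 → C_0 sends each edge [p,q] (with p < q) to q − p. For instance
  ∂[1,4] = [4] − [1].
This gives a 9×27 integer matrix of rank 8; reducing to Smith normal form yields diagonal entries (1,1,1,1,1,1,1,1).

∂_2: C_2 → C_1 sends each 2-simplex [p,q,r] to [q,r] − [p,r] + [p,q]. For instance
  ∂[0,1,5] = [1,5] − [0,5] + [0,1],
  ∂[2,4,6] = [4,6] − [2,6] + [2,4].
The 27×18 boundary matrix has rank 18 and Smith normal form diag(1,1,1,1,1,1,1,1,1,1,1,1,1,1,1,1,1,2).

From H_k ≅ ker(∂_k) / im(∂_{k+1}) we obtain:

  H_0: rank C_0 − rank ∂_1 = 9 − 8 = 1, and the invariant factors of ∂_1 are all 1, so H_0 ≅ Z.
  H_1: rank ker ∂_1 − rank ∂_2 = (27 − 8) − 18 = 1, and ∂_2 has invariant factor 2 > 1, so H_1 ≅ Z ⊕ Z/2Z.
  H_2: rank ker ∂_2 − rank ∂_3 = (18 − 18) − 0 = 0, and there is no ∂_3, so H_2 ≅ 0.

As a check, the Euler characteristic is 9 − 27 + 18 = 0, which agrees with 1 − 1 + 0 = 0.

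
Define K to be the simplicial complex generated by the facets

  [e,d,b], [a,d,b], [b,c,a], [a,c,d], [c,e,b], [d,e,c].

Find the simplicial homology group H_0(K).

H_0 ≅ Z.

We work with the vertex ordering a < b < c < d < e. The simplices of K, each written with vertices in increasing order, are:

  0-simplices (5): a, b, c, d, e
  1-simplices (9): ab, ac, ad, bc, bd, be, cd, ce, de
  2-simplices (6): abc, abd, acd, bce, bde, cde

so the chain groups are C_0 ≅ Z^5, C_1 ≅ Z^9, C_2 ≅ Z^6.

The boundary map ∂_1: C_1 → C_0 maps an edge to its endpoints' difference, ∂[p,q] = q − p.
As a 5×9 matrix over Z this has rank 4, with invariant factors (1,1,1,1).

∂_2: C_2 → C_1 sends each 2-simplex [p,q,r] to [q,r] − [p,r] + [p,q]. For instance
  ∂cde = de − ce + cd,
  ∂acd = cd − ad + ac.
This gives a 9×6 integer matrix of rank 5; reducing to Smith normal form yields diagonal entries (1,1,1,1,1).

Now H_k = ker ∂_k / im ∂_{k+1}, so:

  H_0: rank C_0 − rank ∂_1 = 5 − 4 = 1, and the invariant factors of ∂_1 are all 1, so H_0 = Z.

(K is a triangulation of the 2-sphere S^2.)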